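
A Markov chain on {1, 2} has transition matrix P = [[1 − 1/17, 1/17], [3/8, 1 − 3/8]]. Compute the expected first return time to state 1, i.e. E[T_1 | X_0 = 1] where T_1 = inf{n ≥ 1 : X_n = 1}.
E[T_1 | X_0 = 1] = 1/π_1 = 59/51

For an irreducible recurrent Markov chain with stationary distribution π, E[T_i | X_0 = i] = 1/π_i (Kac's formula). Here π_1 = (3/8)/(1/17 + 3/8) = (3/8)/(59/136) = 51/59, so E[T_1 | X_0 = 1] = 1/π_1 = (1/17 + 3/8)/(3/8) = (59/136)/(3/8) = 59/51.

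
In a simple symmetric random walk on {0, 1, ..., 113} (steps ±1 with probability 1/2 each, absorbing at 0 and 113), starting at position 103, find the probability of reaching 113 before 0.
P(hit 113 before 0) = 103/113

Let u_k = P(hit 113 before 0 | start at k). Then u_0 = 0, u_113 = 1, and u_k = u_{k-1}/2 + u_{k+1}/2 for 1 ≤ k ≤ 112. This harmonic recurrence is solved by u_k = k/113, giving u_103 = 103/113.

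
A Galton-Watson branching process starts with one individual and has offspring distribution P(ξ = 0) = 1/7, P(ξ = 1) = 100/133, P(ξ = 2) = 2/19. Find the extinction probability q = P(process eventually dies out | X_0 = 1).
q = 1

Mean offspring μ = 0·1/7 + 1·100/133 + 2·2/19 = 128/133 ≤ 1. For μ ≤ 1 with offspring not concentrated at 1, the Galton-Watson process goes extinct almost surely, so q = 1.
(Algebraic check: The pgf is f(s) = 1/7 + 100/133·s + 2/19·s². The extinction probability q is the smallest fixed point of f in [0, 1]. Setting s = f(s):
  2/19·s² + (100/133 − 1)·s + 1/7 = 0
  2/19·s² − (1/7 + 2/19)·s + 1/7 = 0
which factors as (s − 1)·(2/19·s − 1/7) = 0, giving roots s = 1 and s = (1/7)/(2/19) = 19/14. Since 19/14 ≥ 1, the smallest root in [0, 1] is s = 1.)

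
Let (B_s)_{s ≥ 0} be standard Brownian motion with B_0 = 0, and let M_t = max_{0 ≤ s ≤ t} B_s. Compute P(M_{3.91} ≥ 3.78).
P(M_{3.91} ≥ 3.78) = 2·P(B_{3.91} ≥ 3.78) = 2(1 − Φ(3.78/√3.91)) ≈ 0.0559

By the reflection principle for Brownian motion, P(M_t ≥ a) = 2 · P(B_t ≥ a) for a ≥ 0. Since B_t ~ N(0, t), P(B_t ≥ 3.78) = 1 − Φ(3.78/√t) = 1 − Φ(3.78/√3.91) = 1 − Φ(1.9116). So
  P(M_{3.91} ≥ 3.78) = 2(1 − Φ(1.9116)) ≈ 0.0559.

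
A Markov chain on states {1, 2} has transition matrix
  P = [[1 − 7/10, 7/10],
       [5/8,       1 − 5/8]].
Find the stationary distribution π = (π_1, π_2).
π_1 = 25/53, π_2 = 28/53

Solve πP = π with π_1 + π_2 = 1. From πP = π: π_1 · (1 − 7/10) + π_2 · 5/8 = π_1 ⇒ π_2 · 5/8 = π_1 · 7/10 ⇒ π_2/π_1 = (7/10)/(5/8) = 28/25. Together with π_1 + π_2 = 1:
  π_1 = (5/8)/(7/10 + 5/8) = (5/8)/(53/40) = 25/53,
  π_2 = (7/10)/(7/10 + 5/8) = (7/10)/(53/40) = 28/53.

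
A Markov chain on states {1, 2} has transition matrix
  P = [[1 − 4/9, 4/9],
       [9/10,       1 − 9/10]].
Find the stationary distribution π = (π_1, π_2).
π_1 = 81/121, π_2 = 40/121

Solve πP = π with π_1 + π_2 = 1. From πP = π: π_1 · (1 − 4/9) + π_2 · 9/10 = π_1 ⇒ π_2 · 9/10 = π_1 · 4/9 ⇒ π_2/π_1 = (4/9)/(9/10) = 40/81. Together with π_1 + π_2 = 1:
  π_1 = (9/10)/(4/9 + 9/10) = (9/10)/(121/90) = 81/121,
  π_2 = (4/9)/(4/9 + 9/10) = (4/9)/(121/90) = 40/121.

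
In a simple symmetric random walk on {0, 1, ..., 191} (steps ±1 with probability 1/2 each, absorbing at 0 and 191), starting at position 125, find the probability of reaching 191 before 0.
P(hit 191 before 0) = 125/191

Let u_k = P(hit 191 before 0 | start at k). Then u_0 = 0, u_191 = 1, and u_k = u_{k-1}/2 + u_{k+1}/2 for 1 ≤ k ≤ 190. This harmonic recurrence is solved by u_k = k/191, giving u_125 = 125/191.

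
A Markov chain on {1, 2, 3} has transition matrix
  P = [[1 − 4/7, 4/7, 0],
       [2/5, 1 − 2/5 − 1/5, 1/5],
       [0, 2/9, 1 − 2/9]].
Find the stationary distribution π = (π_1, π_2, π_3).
π = (7/26, 5/13, 9/26)

This is a birth-death chain on three states, which satisfies detailed balance: π_1 · P_{12} = π_2 · P_{21} and π_2 · P_{23} = π_3 · P_{32}.
From π_1 · 4/7 = π_2 · 2/5: π_2/π_1 = (4/7)/(2/5) = 10/7.
From π_2 · 1/5 = π_3 · 2/9: π_3/π_2 = (1/5)/(2/9) = 9/10.
Take π_1 proportional to 1; then unnormalized π = (1, 10/7, 9/7). Normalize by dividing by the sum 26/7:
  π = (7/26, 5/13, 9/26).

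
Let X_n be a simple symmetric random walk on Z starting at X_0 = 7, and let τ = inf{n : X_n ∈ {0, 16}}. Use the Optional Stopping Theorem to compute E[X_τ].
E[X_τ] = 7

X_n is a martingale and τ is a bounded-mean stopping time (indeed τ is finite a.s. with bounded expectation since the walk is in a bounded region). By the OST, E[X_τ] = E[X_0] = 7. Equivalently: E[X_τ] = 16 · P(hit 16 first) + 0 · P(hit 0 first) = 16 · (7/16) = 7.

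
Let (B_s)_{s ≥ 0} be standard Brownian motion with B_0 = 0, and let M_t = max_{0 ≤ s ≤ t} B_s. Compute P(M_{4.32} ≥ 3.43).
P(M_{4.32} ≥ 3.43) = 2·P(B_{4.32} ≥ 3.43) = 2(1 − Φ(3.43/√4.32)) ≈ 0.0989

By the reflection principle for Brownian motion, P(M_t ≥ a) = 2 · P(B_t ≥ a) for a ≥ 0. Since B_t ~ N(0, t), P(B_t ≥ 3.43) = 1 − Φ(3.43/√t) = 1 − Φ(3.43/√4.32) = 1 − Φ(1.6503). So
  P(M_{4.32} ≥ 3.43) = 2(1 − Φ(1.6503)) ≈ 0.0989.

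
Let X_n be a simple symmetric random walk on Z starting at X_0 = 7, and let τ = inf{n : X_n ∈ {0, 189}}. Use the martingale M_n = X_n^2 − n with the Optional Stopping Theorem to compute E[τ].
E[τ] = 1274

M_n = X_n^2 − n is a martingale (since E[X_{n+1}^2 | F_n] = X_n^2 + 1). By OST (τ has finite mean in a bounded region), E[M_τ] = E[M_0] = X_0^2 − 0 = 7^2 = 49. Also E[M_τ] = E[X_τ^2] − E[τ]. The walk exits at 0 or 189, with P(hit 189 first) = 7/189, so E[X_τ^2] = 189^2 · 7/189 + 0 = 1323. Thus E[τ] = E[X_τ^2] − E[M_τ] = 1323 − 49 = 1274 = 7(189 − 7) = 1274.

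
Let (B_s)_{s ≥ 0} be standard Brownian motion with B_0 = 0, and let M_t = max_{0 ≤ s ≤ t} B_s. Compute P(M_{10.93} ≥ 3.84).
P(M_{10.93} ≥ 3.84) = 2·P(B_{10.93} ≥ 3.84) = 2(1 − Φ(3.84/√10.93)) ≈ 0.2454

By the reflection principle for Brownian motion, P(M_t ≥ a) = 2 · P(B_t ≥ a) for a ≥ 0. Since B_t ~ N(0, t), P(B_t ≥ 3.84) = 1 − Φ(3.84/√t) = 1 − Φ(3.84/√10.93) = 1 − Φ(1.1615). So
  P(M_{10.93} ≥ 3.84) = 2(1 − Φ(1.1615)) ≈ 0.2454.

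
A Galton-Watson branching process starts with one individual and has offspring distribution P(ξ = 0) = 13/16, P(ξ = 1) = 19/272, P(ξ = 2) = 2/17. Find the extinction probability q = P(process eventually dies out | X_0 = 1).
q = 1

Mean offspring μ = 0·13/16 + 1·19/272 + 2·2/17 = 83/272 ≤ 1. For μ ≤ 1 with offspring not concentrated at 1, the Galton-Watson process goes extinct almost surely, so q = 1.
(Algebraic check: The pgf is f(s) = 13/16 + 19/272·s + 2/17·s². The extinction probability q is the smallest fixed point of f in [0, 1]. Setting s = f(s):
  2/17·s² + (19/272 − 1)·s + 13/16 = 0
  2/17·s² − (13/16 + 2/17)·s + 13/16 = 0
which factors as (s − 1)·(2/17·s − 13/16) = 0, giving roots s = 1 and s = (13/16)/(2/17) = 221/32. Since 221/32 ≥ 1, the smallest root in [0, 1] is s = 1.)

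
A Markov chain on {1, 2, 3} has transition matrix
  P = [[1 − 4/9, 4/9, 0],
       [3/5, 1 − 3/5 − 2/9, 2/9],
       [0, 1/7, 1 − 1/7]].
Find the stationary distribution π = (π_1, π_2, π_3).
π = (243/703, 180/703, 280/703)

This is a birth-death chain on three states, which satisfies detailed balance: π_1 · P_{12} = π_2 · P_{21} and π_2 · P_{23} = π_3 · P_{32}.
From π_1 · 4/9 = π_2 · 3/5: π_2/π_1 = (4/9)/(3/5) = 20/27.
From π_2 · 2/9 = π_3 · 1/7: π_3/π_2 = (2/9)/(1/7) = 14/9.
Take π_1 proportional to 1; then unnormalized π = (1, 20/27, 280/243). Normalize by dividing by the sum 703/243:
  π = (243/703, 180/703, 280/703).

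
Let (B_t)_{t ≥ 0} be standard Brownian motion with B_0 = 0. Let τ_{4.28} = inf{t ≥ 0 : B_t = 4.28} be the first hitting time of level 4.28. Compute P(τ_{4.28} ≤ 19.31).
P(τ_{4.28} ≤ 19.31) = 2(1 − Φ(4.28/√19.31)) = 2(1 − Φ(0.9740)) ≈ 0.3301

By the reflection principle for standard BM, P(τ_b ≤ t) = 2 · P(B_t ≥ b). Since B_t ~ N(0, t), P(B_t ≥ 4.28) = 1 − Φ(4.28/√t) = 1 − Φ(4.28/√19.31) = 1 − Φ(0.9740) ≈ 0.16503. Doubling: P(τ_{4.28} ≤ 19.31) ≈ 2 · 0.16503 = 0.33006 ≈ 0.3301.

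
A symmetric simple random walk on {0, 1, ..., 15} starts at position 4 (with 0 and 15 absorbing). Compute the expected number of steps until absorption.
E[τ | X_0 = 4] = 44

Let v_k = E[τ | X_0 = k]. Boundary: v_0 = v_15 = 0. Recurrence: v_k = 1 + (v_{k-1} + v_{k+1})/2 for 1 ≤ k ≤ 14. The particular solution to v_k − (v_{k-1} + v_{k+1})/2 = 1 is v_k = −k^2. Adding homogeneous solution A + B k and matching boundaries gives v_k = k (15 − k). Substituting k = 4: v_4 = 4 · 11 = 44.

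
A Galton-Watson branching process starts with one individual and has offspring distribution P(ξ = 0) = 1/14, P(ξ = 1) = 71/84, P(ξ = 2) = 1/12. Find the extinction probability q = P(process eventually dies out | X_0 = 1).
q = 6/7

The pgf is f(s) = 1/14 + 71/84·s + 1/12·s². The extinction probability q is the smallest fixed point of f in [0, 1]. Setting s = f(s):
  1/12·s² + (71/84 − 1)·s + 1/14 = 0
  1/12·s² − (1/14 + 1/12)·s + 1/14 = 0
which factors as (s − 1)·(1/12·s − 1/14) = 0, giving roots s = 1 and s = (1/14)/(1/12) = 6/7.
Mean offspring μ = 71/84 + 2·1/12 = 85/84 > 1 (supercritical), so q < 1. The extinction probability is the smaller root: q = (1/14)/(1/12) = 6/7.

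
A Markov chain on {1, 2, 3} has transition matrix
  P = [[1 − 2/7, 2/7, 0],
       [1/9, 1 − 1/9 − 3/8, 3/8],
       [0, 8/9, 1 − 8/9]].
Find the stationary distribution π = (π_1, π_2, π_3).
π = (32/149, 576/1043, 243/1043)

This is a birth-death chain on three states, which satisfies detailed balance: π_1 · P_{12} = π_2 · P_{21} and π_2 · P_{23} = π_3 · P_{32}.
From π_1 · 2/7 = π_2 · 1/9: π_2/π_1 = (2/7)/(1/9) = 18/7.
From π_2 · 3/8 = π_3 · 8/9: π_3/π_2 = (3/8)/(8/9) = 27/64.
Take π_1 proportional to 1; then unnormalized π = (1, 18/7, 243/224). Normalize by dividing by the sum 149/32:
  π = (32/149, 576/1043, 243/1043).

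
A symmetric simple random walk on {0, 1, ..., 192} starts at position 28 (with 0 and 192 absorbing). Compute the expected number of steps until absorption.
E[τ | X_0 = 28] = 4592

Let v_k = E[τ | X_0 = k]. Boundary: v_0 = v_192 = 0. Recurrence: v_k = 1 + (v_{k-1} + v_{k+1})/2 for 1 ≤ k ≤ 191. The particular solution to v_k − (v_{k-1} + v_{k+1})/2 = 1 is v_k = −k^2. Adding homogeneous solution A + B k and matching boundaries gives v_k = k (192 − k). Substituting k = 28: v_28 = 28 · 164 = 4592.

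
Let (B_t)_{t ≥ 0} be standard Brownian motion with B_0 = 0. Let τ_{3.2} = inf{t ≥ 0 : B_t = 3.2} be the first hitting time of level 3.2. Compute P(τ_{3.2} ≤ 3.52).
P(τ_{3.2} ≤ 3.52) = 2(1 − Φ(3.2/√3.52)) = 2(1 − Φ(1.7056)) ≈ 0.0881

By the reflection principle for standard BM, P(τ_b ≤ t) = 2 · P(B_t ≥ b). Since B_t ~ N(0, t), P(B_t ≥ 3.2) = 1 − Φ(3.2/√t) = 1 − Φ(3.2/√3.52) = 1 − Φ(1.7056) ≈ 0.04404. Doubling: P(τ_{3.2} ≤ 3.52) ≈ 2 · 0.04404 = 0.08808 ≈ 0.0881.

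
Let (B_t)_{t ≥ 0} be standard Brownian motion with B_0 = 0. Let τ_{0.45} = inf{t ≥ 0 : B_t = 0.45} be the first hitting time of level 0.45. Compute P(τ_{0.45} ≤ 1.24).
P(τ_{0.45} ≤ 1.24) = 2(1 − Φ(0.45/√1.24)) = 2(1 − Φ(0.4041)) ≈ 0.6861

By the reflection principle for standard BM, P(τ_b ≤ t) = 2 · P(B_t ≥ b). Since B_t ~ N(0, t), P(B_t ≥ 0.45) = 1 − Φ(0.45/√t) = 1 − Φ(0.45/√1.24) = 1 − Φ(0.4041) ≈ 0.34307. Doubling: P(τ_{0.45} ≤ 1.24) ≈ 2 · 0.34307 = 0.68614 ≈ 0.6861.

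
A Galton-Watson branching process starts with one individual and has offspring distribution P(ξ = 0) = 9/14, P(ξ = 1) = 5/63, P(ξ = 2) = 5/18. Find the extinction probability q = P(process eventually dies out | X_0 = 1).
q = 1

Mean offspring μ = 0·9/14 + 1·5/63 + 2·5/18 = 40/63 ≤ 1. For μ ≤ 1 with offspring not concentrated at 1, the Galton-Watson process goes extinct almost surely, so q = 1.
(Algebraic check: The pgf is f(s) = 9/14 + 5/63·s + 5/18·s². The extinction probability q is the smallest fixed point of f in [0, 1]. Setting s = f(s):
  5/18·s² + (5/63 − 1)·s + 9/14 = 0
  5/18·s² − (9/14 + 5/18)·s + 9/14 = 0
which factors as (s − 1)·(5/18·s − 9/14) = 0, giving roots s = 1 and s = (9/14)/(5/18) = 81/35. Since 81/35 ≥ 1, the smallest root in [0, 1] is s = 1.)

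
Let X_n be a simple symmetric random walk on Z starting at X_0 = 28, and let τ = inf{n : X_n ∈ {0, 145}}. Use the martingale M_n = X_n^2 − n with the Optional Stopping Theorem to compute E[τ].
E[τ] = 3276

M_n = X_n^2 − n is a martingale (since E[X_{n+1}^2 | F_n] = X_n^2 + 1). By OST (τ has finite mean in a bounded region), E[M_τ] = E[M_0] = X_0^2 − 0 = 28^2 = 784. Also E[M_τ] = E[X_τ^2] − E[τ]. The walk exits at 0 or 145, with P(hit 145 first) = 28/145, so E[X_τ^2] = 145^2 · 28/145 + 0 = 4060. Thus E[τ] = E[X_τ^2] − E[M_τ] = 4060 − 784 = 3276 = 28(145 − 28) = 3276.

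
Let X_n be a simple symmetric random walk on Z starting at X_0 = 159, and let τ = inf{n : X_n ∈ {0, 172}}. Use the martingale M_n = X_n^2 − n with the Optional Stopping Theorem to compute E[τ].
E[τ] = 2067

M_n = X_n^2 − n is a martingale (since E[X_{n+1}^2 | F_n] = X_n^2 + 1). By OST (τ has finite mean in a bounded region), E[M_τ] = E[M_0] = X_0^2 − 0 = 159^2 = 25281. Also E[M_τ] = E[X_τ^2] − E[τ]. The walk exits at 0 or 172, with P(hit 172 first) = 159/172, so E[X_τ^2] = 172^2 · 159/172 + 0 = 27348. Thus E[τ] = E[X_τ^2] − E[M_τ] = 27348 − 25281 = 2067 = 159(172 − 159) = 2067.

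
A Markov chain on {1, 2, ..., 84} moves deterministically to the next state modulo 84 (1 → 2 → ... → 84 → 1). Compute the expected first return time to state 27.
E[T_27 | X_0 = 27] = 84

The chain cycles deterministically, so starting at state 27 it returns in exactly 84 steps. Equivalently, the stationary distribution is uniform π_j = 1/84 for every state j, so by Kac's formula E[T_27] = 1/π_27 = 84.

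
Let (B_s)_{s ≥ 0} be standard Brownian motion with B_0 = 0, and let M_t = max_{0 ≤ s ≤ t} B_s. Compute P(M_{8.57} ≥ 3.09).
P(M_{8.57} ≥ 3.09) = 2·P(B_{8.57} ≥ 3.09) = 2(1 − Φ(3.09/√8.57)) ≈ 0.2912

By the reflection principle for Brownian motion, P(M_t ≥ a) = 2 · P(B_t ≥ a) for a ≥ 0. Since B_t ~ N(0, t), P(B_t ≥ 3.09) = 1 − Φ(3.09/√t) = 1 − Φ(3.09/√8.57) = 1 − Φ(1.0555). So
  P(M_{8.57} ≥ 3.09) = 2(1 − Φ(1.0555)) ≈ 0.2912.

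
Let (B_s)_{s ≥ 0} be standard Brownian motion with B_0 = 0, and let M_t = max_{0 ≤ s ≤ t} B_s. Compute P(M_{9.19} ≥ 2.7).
P(M_{9.19} ≥ 2.7) = 2·P(B_{9.19} ≥ 2.7) = 2(1 − Φ(2.7/√9.19)) ≈ 0.3731

By the reflection principle for Brownian motion, P(M_t ≥ a) = 2 · P(B_t ≥ a) for a ≥ 0. Since B_t ~ N(0, t), P(B_t ≥ 2.7) = 1 − Φ(2.7/√t) = 1 − Φ(2.7/√9.19) = 1 − Φ(0.8906). So
  P(M_{9.19} ≥ 2.7) = 2(1 − Φ(0.8906)) ≈ 0.3731.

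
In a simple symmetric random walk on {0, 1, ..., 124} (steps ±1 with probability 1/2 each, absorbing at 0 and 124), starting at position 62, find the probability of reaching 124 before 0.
P(hit 124 before 0) = 62/124 = 1/2

Let u_k = P(hit 124 before 0 | start at k). Then u_0 = 0, u_124 = 1, and u_k = u_{k-1}/2 + u_{k+1}/2 for 1 ≤ k ≤ 123. This harmonic recurrence is solved by u_k = k/124, giving u_62 = 62/124 = 1/2.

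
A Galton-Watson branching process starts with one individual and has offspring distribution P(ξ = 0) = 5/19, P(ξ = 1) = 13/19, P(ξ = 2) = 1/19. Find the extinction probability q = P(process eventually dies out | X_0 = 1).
q = 1

Mean offspring μ = 0·5/19 + 1·13/19 + 2·1/19 = 15/19 ≤ 1. For μ ≤ 1 with offspring not concentrated at 1, the Galton-Watson process goes extinct almost surely, so q = 1.
(Algebraic check: The pgf is f(s) = 5/19 + 13/19·s + 1/19·s². The extinction probability q is the smallest fixed point of f in [0, 1]. Setting s = f(s):
  1/19·s² + (13/19 − 1)·s + 5/19 = 0
  1/19·s² − (5/19 + 1/19)·s + 5/19 = 0
which factors as (s − 1)·(1/19·s − 5/19) = 0, giving roots s = 1 and s = (5/19)/(1/19) = 5. Since 5 ≥ 1, the smallest root in [0, 1] is s = 1.)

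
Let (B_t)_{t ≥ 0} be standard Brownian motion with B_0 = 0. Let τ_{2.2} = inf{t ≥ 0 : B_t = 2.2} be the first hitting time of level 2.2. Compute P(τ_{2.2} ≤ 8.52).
P(τ_{2.2} ≤ 8.52) = 2(1 − Φ(2.2/√8.52)) = 2(1 − Φ(0.7537)) ≈ 0.4510

By the reflection principle for standard BM, P(τ_b ≤ t) = 2 · P(B_t ≥ b). Since B_t ~ N(0, t), P(B_t ≥ 2.2) = 1 − Φ(2.2/√t) = 1 − Φ(2.2/√8.52) = 1 − Φ(0.7537) ≈ 0.22551. Doubling: P(τ_{2.2} ≤ 8.52) ≈ 2 · 0.22551 = 0.45102 ≈ 0.4510.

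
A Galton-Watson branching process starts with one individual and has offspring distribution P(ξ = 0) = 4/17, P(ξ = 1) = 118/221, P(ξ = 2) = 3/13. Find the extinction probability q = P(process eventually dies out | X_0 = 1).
q = 1

Mean offspring μ = 0·4/17 + 1·118/221 + 2·3/13 = 220/221 ≤ 1. For μ ≤ 1 with offspring not concentrated at 1, the Galton-Watson process goes extinct almost surely, so q = 1.
(Algebraic check: The pgf is f(s) = 4/17 + 118/221·s + 3/13·s². The extinction probability q is the smallest fixed point of f in [0, 1]. Setting s = f(s):
  3/13·s² + (118/221 − 1)·s + 4/17 = 0
  3/13·s² − (4/17 + 3/13)·s + 4/17 = 0
which factors as (s − 1)·(3/13·s − 4/17) = 0, giving roots s = 1 and s = (4/17)/(3/13) = 52/51. Since 52/51 ≥ 1, the smallest root in [0, 1] is s = 1.)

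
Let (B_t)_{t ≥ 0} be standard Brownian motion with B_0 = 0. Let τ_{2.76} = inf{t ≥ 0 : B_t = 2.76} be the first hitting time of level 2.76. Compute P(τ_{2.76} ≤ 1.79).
P(τ_{2.76} ≤ 1.79) = 2(1 − Φ(2.76/√1.79)) = 2(1 − Φ(2.0629)) ≈ 0.0391

By the reflection principle for standard BM, P(τ_b ≤ t) = 2 · P(B_t ≥ b). Since B_t ~ N(0, t), P(B_t ≥ 2.76) = 1 − Φ(2.76/√t) = 1 − Φ(2.76/√1.79) = 1 − Φ(2.0629) ≈ 0.01956. Doubling: P(τ_{2.76} ≤ 1.79) ≈ 2 · 0.01956 = 0.03912 ≈ 0.0391.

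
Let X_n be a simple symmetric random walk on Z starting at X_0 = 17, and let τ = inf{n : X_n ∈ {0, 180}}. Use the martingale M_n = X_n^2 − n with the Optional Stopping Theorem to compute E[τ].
E[τ] = 2771

M_n = X_n^2 − n is a martingale (since E[X_{n+1}^2 | F_n] = X_n^2 + 1). By OST (τ has finite mean in a bounded region), E[M_τ] = E[M_0] = X_0^2 − 0 = 17^2 = 289. Also E[M_τ] = E[X_τ^2] − E[τ]. The walk exits at 0 or 180, with P(hit 180 first) = 17/180, so E[X_τ^2] = 180^2 · 17/180 + 0 = 3060. Thus E[τ] = E[X_τ^2] − E[M_τ] = 3060 − 289 = 2771 = 17(180 − 17) = 2771.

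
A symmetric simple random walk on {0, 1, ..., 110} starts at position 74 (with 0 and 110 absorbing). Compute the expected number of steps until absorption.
E[τ | X_0 = 74] = 2664

Let v_k = E[τ | X_0 = k]. Boundary: v_0 = v_110 = 0. Recurrence: v_k = 1 + (v_{k-1} + v_{k+1})/2 for 1 ≤ k ≤ 109. The particular solution to v_k − (v_{k-1} + v_{k+1})/2 = 1 is v_k = −k^2. Adding homogeneous solution A + B k and matching boundaries gives v_k = k (110 − k). Substituting k = 74: v_74 = 74 · 36 = 2664.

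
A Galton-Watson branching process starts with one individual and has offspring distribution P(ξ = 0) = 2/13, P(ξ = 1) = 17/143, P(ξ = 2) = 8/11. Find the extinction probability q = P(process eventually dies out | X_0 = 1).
q = 11/52

The pgf is f(s) = 2/13 + 17/143·s + 8/11·s². The extinction probability q is the smallest fixed point of f in [0, 1]. Setting s = f(s):
  8/11·s² + (17/143 − 1)·s + 2/13 = 0
  8/11·s² − (2/13 + 8/11)·s + 2/13 = 0
which factors as (s − 1)·(8/11·s − 2/13) = 0, giving roots s = 1 and s = (2/13)/(8/11) = 11/52.
Mean offspring μ = 17/143 + 2·8/11 = 225/143 > 1 (supercritical), so q < 1. The extinction probability is the smaller root: q = (2/13)/(8/11) = 11/52.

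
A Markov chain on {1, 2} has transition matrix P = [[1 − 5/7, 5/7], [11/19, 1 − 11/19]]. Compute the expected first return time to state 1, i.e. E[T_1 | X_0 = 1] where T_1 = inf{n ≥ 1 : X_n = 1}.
E[T_1 | X_0 = 1] = 1/π_1 = 172/77

For an irreducible recurrent Markov chain with stationary distribution π, E[T_i | X_0 = i] = 1/π_i (Kac's formula). Here π_1 = (11/19)/(5/7 + 11/19) = (11/19)/(172/133) = 77/172, so E[T_1 | X_0 = 1] = 1/π_1 = (5/7 + 11/19)/(11/19) = (172/133)/(11/19) = 172/77.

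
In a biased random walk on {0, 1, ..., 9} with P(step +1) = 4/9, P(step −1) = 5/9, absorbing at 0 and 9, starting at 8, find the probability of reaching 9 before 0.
P(hit 9 before 0) = (1 − (5/4)^8) / (1 − (5/4)^9) = 1300356/1690981

Let u_k denote P(reach 9 before 0 | start at k). Boundary: u_0 = 0, u_9 = 1. Recurrence: u_k = 4/9·u_{k+1} + 5/9·u_{k-1} for 1 ≤ k ≤ 8. Try u_k = A + B·r^k with r = q/p = (5/9)/(4/9) = 5/4. Substitution satisfies the recurrence; boundary conditions give:
  u_k = (1 − r^k) / (1 − r^N) = (1 − (5/4)^8) / (1 − (5/4)^9) = 1300356/1690981.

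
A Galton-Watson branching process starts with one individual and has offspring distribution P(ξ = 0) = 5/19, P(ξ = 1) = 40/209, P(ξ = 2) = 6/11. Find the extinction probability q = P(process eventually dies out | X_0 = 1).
q = 55/114

The pgf is f(s) = 5/19 + 40/209·s + 6/11·s². The extinction probability q is the smallest fixed point of f in [0, 1]. Setting s = f(s):
  6/11·s² + (40/209 − 1)·s + 5/19 = 0
  6/11·s² − (5/19 + 6/11)·s + 5/19 = 0
which factors as (s − 1)·(6/11·s − 5/19) = 0, giving roots s = 1 and s = (5/19)/(6/11) = 55/114.
Mean offspring μ = 40/209 + 2·6/11 = 268/209 > 1 (supercritical), so q < 1. The extinction probability is the smaller root: q = (5/19)/(6/11) = 55/114.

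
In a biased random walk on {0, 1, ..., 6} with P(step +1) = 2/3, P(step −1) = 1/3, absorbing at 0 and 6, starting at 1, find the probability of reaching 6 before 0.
P(hit 6 before 0) = (1 − (1/2)^1) / (1 − (1/2)^6) = 32/63

Let u_k denote P(reach 6 before 0 | start at k). Boundary: u_0 = 0, u_6 = 1. Recurrence: u_k = 2/3·u_{k+1} + 1/3·u_{k-1} for 1 ≤ k ≤ 5. Try u_k = A + B·r^k with r = q/p = (1/3)/(2/3) = 1/2. Substitution satisfies the recurrence; boundary conditions give:
  u_k = (1 − r^k) / (1 − r^N) = (1 − (1/2)^1) / (1 − (1/2)^6) = 32/63.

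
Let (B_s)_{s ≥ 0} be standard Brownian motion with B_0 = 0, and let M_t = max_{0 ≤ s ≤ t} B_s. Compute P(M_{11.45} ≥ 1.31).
P(M_{11.45} ≥ 1.31) = 2·P(B_{11.45} ≥ 1.31) = 2(1 − Φ(1.31/√11.45)) ≈ 0.6987

By the reflection principle for Brownian motion, P(M_t ≥ a) = 2 · P(B_t ≥ a) for a ≥ 0. Since B_t ~ N(0, t), P(B_t ≥ 1.31) = 1 − Φ(1.31/√t) = 1 − Φ(1.31/√11.45) = 1 − Φ(0.3871). So
  P(M_{11.45} ≥ 1.31) = 2(1 − Φ(0.3871)) ≈ 0.6987.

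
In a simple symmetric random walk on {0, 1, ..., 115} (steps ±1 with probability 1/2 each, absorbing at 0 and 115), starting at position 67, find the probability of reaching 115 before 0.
P(hit 115 before 0) = 67/115

Let u_k = P(hit 115 before 0 | start at k). Then u_0 = 0, u_115 = 1, and u_k = u_{k-1}/2 + u_{k+1}/2 for 1 ≤ k ≤ 114. This harmonic recurrence is solved by u_k = k/115, giving u_67 = 67/115.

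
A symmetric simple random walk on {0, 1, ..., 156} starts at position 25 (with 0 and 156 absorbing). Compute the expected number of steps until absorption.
E[τ | X_0 = 25] = 3275

Let v_k = E[τ | X_0 = k]. Boundary: v_0 = v_156 = 0. Recurrence: v_k = 1 + (v_{k-1} + v_{k+1})/2 for 1 ≤ k ≤ 155. The particular solution to v_k − (v_{k-1} + v_{k+1})/2 = 1 is v_k = −k^2. Adding homogeneous solution A + B k and matching boundaries gives v_k = k (156 − k). Substituting k = 25: v_25 = 25 · 131 = 3275.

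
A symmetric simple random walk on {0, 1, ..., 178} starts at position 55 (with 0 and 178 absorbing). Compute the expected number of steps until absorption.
E[τ | X_0 = 55] = 6765

Let v_k = E[τ | X_0 = k]. Boundary: v_0 = v_178 = 0. Recurrence: v_k = 1 + (v_{k-1} + v_{k+1})/2 for 1 ≤ k ≤ 177. The particular solution to v_k − (v_{k-1} + v_{k+1})/2 = 1 is v_k = −k^2. Adding homogeneous solution A + B k and matching boundaries gives v_k = k (178 − k). Substituting k = 55: v_55 = 55 · 123 = 6765.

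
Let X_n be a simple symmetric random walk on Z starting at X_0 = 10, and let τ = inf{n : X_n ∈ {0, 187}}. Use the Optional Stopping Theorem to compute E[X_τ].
E[X_τ] = 10

X_n is a martingale and τ is a bounded-mean stopping time (indeed τ is finite a.s. with bounded expectation since the walk is in a bounded region). By the OST, E[X_τ] = E[X_0] = 10. Equivalently: E[X_τ] = 187 · P(hit 187 first) + 0 · P(hit 0 first) = 187 · (10/187) = 10.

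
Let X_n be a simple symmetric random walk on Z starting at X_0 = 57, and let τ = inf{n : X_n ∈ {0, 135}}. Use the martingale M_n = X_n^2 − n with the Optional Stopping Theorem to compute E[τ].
E[τ] = 4446

M_n = X_n^2 − n is a martingale (since E[X_{n+1}^2 | F_n] = X_n^2 + 1). By OST (τ has finite mean in a bounded region), E[M_τ] = E[M_0] = X_0^2 − 0 = 57^2 = 3249. Also E[M_τ] = E[X_τ^2] − E[τ]. The walk exits at 0 or 135, with P(hit 135 first) = 57/135, so E[X_τ^2] = 135^2 · 57/135 + 0 = 7695. Thus E[τ] = E[X_τ^2] − E[M_τ] = 7695 − 3249 = 4446 = 57(135 − 57) = 4446.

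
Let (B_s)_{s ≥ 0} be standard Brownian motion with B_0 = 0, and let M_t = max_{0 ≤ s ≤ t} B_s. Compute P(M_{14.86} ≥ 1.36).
P(M_{14.86} ≥ 1.36) = 2·P(B_{14.86} ≥ 1.36) = 2(1 − Φ(1.36/√14.86)) ≈ 0.7242

By the reflection principle for Brownian motion, P(M_t ≥ a) = 2 · P(B_t ≥ a) for a ≥ 0. Since B_t ~ N(0, t), P(B_t ≥ 1.36) = 1 − Φ(1.36/√t) = 1 − Φ(1.36/√14.86) = 1 − Φ(0.3528). So
  P(M_{14.86} ≥ 1.36) = 2(1 − Φ(0.3528)) ≈ 0.7242.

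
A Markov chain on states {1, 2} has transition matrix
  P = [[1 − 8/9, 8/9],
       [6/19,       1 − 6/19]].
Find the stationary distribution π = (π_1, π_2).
π_1 = 27/103, π_2 = 76/103

Solve πP = π with π_1 + π_2 = 1. From πP = π: π_1 · (1 − 8/9) + π_2 · 6/19 = π_1 ⇒ π_2 · 6/19 = π_1 · 8/9 ⇒ π_2/π_1 = (8/9)/(6/19) = 76/27. Together with π_1 + π_2 = 1:
  π_1 = (6/19)/(8/9 + 6/19) = (6/19)/(206/171) = 27/103,
  π_2 = (8/9)/(8/9 + 6/19) = (8/9)/(206/171) = 76/103.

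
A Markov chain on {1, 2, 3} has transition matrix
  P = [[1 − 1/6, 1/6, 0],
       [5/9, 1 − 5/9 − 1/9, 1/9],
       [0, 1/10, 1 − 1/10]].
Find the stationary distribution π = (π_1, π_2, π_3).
π = (30/49, 9/49, 10/49)

This is a birth-death chain on three states, which satisfies detailed balance: π_1 · P_{12} = π_2 · P_{21} and π_2 · P_{23} = π_3 · P_{32}.
From π_1 · 1/6 = π_2 · 5/9: π_2/π_1 = (1/6)/(5/9) = 3/10.
From π_2 · 1/9 = π_3 · 1/10: π_3/π_2 = (1/9)/(1/10) = 10/9.
Take π_1 proportional to 1; then unnormalized π = (1, 3/10, 1/3). Normalize by dividing by the sum 49/30:
  π = (30/49, 9/49, 10/49).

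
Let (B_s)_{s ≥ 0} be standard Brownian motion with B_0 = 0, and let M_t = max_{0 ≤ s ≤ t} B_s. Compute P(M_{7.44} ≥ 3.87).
P(M_{7.44} ≥ 3.87) = 2·P(B_{7.44} ≥ 3.87) = 2(1 − Φ(3.87/√7.44)) ≈ 0.1560

By the reflection principle for Brownian motion, P(M_t ≥ a) = 2 · P(B_t ≥ a) for a ≥ 0. Since B_t ~ N(0, t), P(B_t ≥ 3.87) = 1 − Φ(3.87/√t) = 1 − Φ(3.87/√7.44) = 1 − Φ(1.4188). So
  P(M_{7.44} ≥ 3.87) = 2(1 − Φ(1.4188)) ≈ 0.1560.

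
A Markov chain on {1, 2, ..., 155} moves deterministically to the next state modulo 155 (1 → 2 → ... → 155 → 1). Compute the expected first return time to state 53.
E[T_53 | X_0 = 53] = 155

The chain cycles deterministically, so starting at state 53 it returns in exactly 155 steps. Equivalently, the stationary distribution is uniform π_j = 1/155 for every state j, so by Kac's formula E[T_53] = 1/π_53 = 155.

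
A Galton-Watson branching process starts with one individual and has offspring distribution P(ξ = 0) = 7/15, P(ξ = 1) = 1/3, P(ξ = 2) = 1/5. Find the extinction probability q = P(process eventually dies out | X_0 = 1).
q = 1

Mean offspring μ = 0·7/15 + 1·1/3 + 2·1/5 = 11/15 ≤ 1. For μ ≤ 1 with offspring not concentrated at 1, the Galton-Watson process goes extinct almost surely, so q = 1.
(Algebraic check: The pgf is f(s) = 7/15 + 1/3·s + 1/5·s². The extinction probability q is the smallest fixed point of f in [0, 1]. Setting s = f(s):
  1/5·s² + (1/3 − 1)·s + 7/15 = 0
  1/5·s² − (7/15 + 1/5)·s + 7/15 = 0
which factors as (s − 1)·(1/5·s − 7/15) = 0, giving roots s = 1 and s = (7/15)/(1/5) = 7/3. Since 7/3 ≥ 1, the smallest root in [0, 1] is s = 1.)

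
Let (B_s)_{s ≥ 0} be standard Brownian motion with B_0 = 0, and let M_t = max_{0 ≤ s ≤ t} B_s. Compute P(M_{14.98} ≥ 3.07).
P(M_{14.98} ≥ 3.07) = 2·P(B_{14.98} ≥ 3.07) = 2(1 − Φ(3.07/√14.98)) ≈ 0.4277

By the reflection principle for Brownian motion, P(M_t ≥ a) = 2 · P(B_t ≥ a) for a ≥ 0. Since B_t ~ N(0, t), P(B_t ≥ 3.07) = 1 − Φ(3.07/√t) = 1 − Φ(3.07/√14.98) = 1 − Φ(0.7932). So
  P(M_{14.98} ≥ 3.07) = 2(1 − Φ(0.7932)) ≈ 0.4277.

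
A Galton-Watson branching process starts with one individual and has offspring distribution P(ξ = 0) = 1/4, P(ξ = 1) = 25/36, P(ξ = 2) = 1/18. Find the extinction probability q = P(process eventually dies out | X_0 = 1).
q = 1

Mean offspring μ = 0·1/4 + 1·25/36 + 2·1/18 = 29/36 ≤ 1. For μ ≤ 1 with offspring not concentrated at 1, the Galton-Watson process goes extinct almost surely, so q = 1.
(Algebraic check: The pgf is f(s) = 1/4 + 25/36·s + 1/18·s². The extinction probability q is the smallest fixed point of f in [0, 1]. Setting s = f(s):
  1/18·s² + (25/36 − 1)·s + 1/4 = 0
  1/18·s² − (1/4 + 1/18)·s + 1/4 = 0
which factors as (s − 1)·(1/18·s − 1/4) = 0, giving roots s = 1 and s = (1/4)/(1/18) = 9/2. Since 9/2 ≥ 1, the smallest root in [0, 1] is s = 1.)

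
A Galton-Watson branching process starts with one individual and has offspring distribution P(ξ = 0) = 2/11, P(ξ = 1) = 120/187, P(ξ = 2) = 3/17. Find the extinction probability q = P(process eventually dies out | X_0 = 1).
q = 1

Mean offspring μ = 0·2/11 + 1·120/187 + 2·3/17 = 186/187 ≤ 1. For μ ≤ 1 with offspring not concentrated at 1, the Galton-Watson process goes extinct almost surely, so q = 1.
(Algebraic check: The pgf is f(s) = 2/11 + 120/187·s + 3/17·s². The extinction probability q is the smallest fixed point of f in [0, 1]. Setting s = f(s):
  3/17·s² + (120/187 − 1)·s + 2/11 = 0
  3/17·s² − (2/11 + 3/17)·s + 2/11 = 0
which factors as (s − 1)·(3/17·s − 2/11) = 0, giving roots s = 1 and s = (2/11)/(3/17) = 34/33. Since 34/33 ≥ 1, the smallest root in [0, 1] is s = 1.)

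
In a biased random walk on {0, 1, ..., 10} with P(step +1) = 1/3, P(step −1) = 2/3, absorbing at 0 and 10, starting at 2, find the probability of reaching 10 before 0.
P(hit 10 before 0) = (1 − (2)^2) / (1 − (2)^10) = 1/341

Let u_k denote P(reach 10 before 0 | start at k). Boundary: u_0 = 0, u_10 = 1. Recurrence: u_k = 1/3·u_{k+1} + 2/3·u_{k-1} for 1 ≤ k ≤ 9. Try u_k = A + B·r^k with r = q/p = (2/3)/(1/3) = 2. Substitution satisfies the recurrence; boundary conditions give:
  u_k = (1 − r^k) / (1 − r^N) = (1 − (2)^2) / (1 − (2)^10) = 1/341.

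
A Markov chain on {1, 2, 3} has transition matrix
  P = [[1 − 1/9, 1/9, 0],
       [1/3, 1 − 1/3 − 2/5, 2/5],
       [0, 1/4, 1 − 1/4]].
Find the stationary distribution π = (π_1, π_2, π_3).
π = (15/28, 5/28, 2/7)

This is a birth-death chain on three states, which satisfies detailed balance: π_1 · P_{12} = π_2 · P_{21} and π_2 · P_{23} = π_3 · P_{32}.
From π_1 · 1/9 = π_2 · 1/3: π_2/π_1 = (1/9)/(1/3) = 1/3.
From π_2 · 2/5 = π_3 · 1/4: π_3/π_2 = (2/5)/(1/4) = 8/5.
Take π_1 proportional to 1; then unnormalized π = (1, 1/3, 8/15). Normalize by dividing by the sum 28/15:
  π = (15/28, 5/28, 2/7).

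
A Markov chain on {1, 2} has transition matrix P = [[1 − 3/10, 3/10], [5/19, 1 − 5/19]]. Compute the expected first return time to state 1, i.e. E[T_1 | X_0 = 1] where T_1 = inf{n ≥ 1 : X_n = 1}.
E[T_1 | X_0 = 1] = 1/π_1 = 107/50

For an irreducible recurrent Markov chain with stationary distribution π, E[T_i | X_0 = i] = 1/π_i (Kac's formula). Here π_1 = (5/19)/(3/10 + 5/19) = (5/19)/(107/190) = 50/107, so E[T_1 | X_0 = 1] = 1/π_1 = (3/10 + 5/19)/(5/19) = (107/190)/(5/19) = 107/50.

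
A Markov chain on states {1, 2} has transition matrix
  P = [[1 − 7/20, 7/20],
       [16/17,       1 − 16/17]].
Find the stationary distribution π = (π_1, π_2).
π_1 = 320/439, π_2 = 119/439

Solve πP = π with π_1 + π_2 = 1. From πP = π: π_1 · (1 − 7/20) + π_2 · 16/17 = π_1 ⇒ π_2 · 16/17 = π_1 · 7/20 ⇒ π_2/π_1 = (7/20)/(16/17) = 119/320. Together with π_1 + π_2 = 1:
  π_1 = (16/17)/(7/20 + 16/17) = (16/17)/(439/340) = 320/439,
  π_2 = (7/20)/(7/20 + 16/17) = (7/20)/(439/340) = 119/439.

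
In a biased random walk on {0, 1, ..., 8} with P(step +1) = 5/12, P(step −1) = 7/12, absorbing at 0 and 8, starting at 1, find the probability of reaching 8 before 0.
P(hit 8 before 0) = (1 − (7/5)^1) / (1 − (7/5)^8) = 78125/2687088

Let u_k denote P(reach 8 before 0 | start at k). Boundary: u_0 = 0, u_8 = 1. Recurrence: u_k = 5/12·u_{k+1} + 7/12·u_{k-1} for 1 ≤ k ≤ 7. Try u_k = A + B·r^k with r = q/p = (7/12)/(5/12) = 7/5. Substitution satisfies the recurrence; boundary conditions give:
  u_k = (1 − r^k) / (1 − r^N) = (1 − (7/5)^1) / (1 − (7/5)^8) = 78125/2687088.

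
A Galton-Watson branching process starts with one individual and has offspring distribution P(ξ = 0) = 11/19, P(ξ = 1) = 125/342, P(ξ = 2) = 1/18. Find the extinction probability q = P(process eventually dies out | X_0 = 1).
q = 1

Mean offspring μ = 0·11/19 + 1·125/342 + 2·1/18 = 163/342 ≤ 1. For μ ≤ 1 with offspring not concentrated at 1, the Galton-Watson process goes extinct almost surely, so q = 1.
(Algebraic check: The pgf is f(s) = 11/19 + 125/342·s + 1/18·s². The extinction probability q is the smallest fixed point of f in [0, 1]. Setting s = f(s):
  1/18·s² + (125/342 − 1)·s + 11/19 = 0
  1/18·s² − (11/19 + 1/18)·s + 11/19 = 0
which factors as (s − 1)·(1/18·s − 11/19) = 0, giving roots s = 1 and s = (11/19)/(1/18) = 198/19. Since 198/19 ≥ 1, the smallest root in [0, 1] is s = 1.)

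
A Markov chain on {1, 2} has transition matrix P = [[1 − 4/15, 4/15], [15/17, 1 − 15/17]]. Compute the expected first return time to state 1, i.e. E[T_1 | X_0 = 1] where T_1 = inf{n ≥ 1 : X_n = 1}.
E[T_1 | X_0 = 1] = 1/π_1 = 293/225

For an irreducible recurrent Markov chain with stationary distribution π, E[T_i | X_0 = i] = 1/π_i (Kac's formula). Here π_1 = (15/17)/(4/15 + 15/17) = (15/17)/(293/255) = 225/293, so E[T_1 | X_0 = 1] = 1/π_1 = (4/15 + 15/17)/(15/17) = (293/255)/(15/17) = 293/225.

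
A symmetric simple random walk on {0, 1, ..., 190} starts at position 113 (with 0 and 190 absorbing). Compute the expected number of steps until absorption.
E[τ | X_0 = 113] = 8701

Let v_k = E[τ | X_0 = k]. Boundary: v_0 = v_190 = 0. Recurrence: v_k = 1 + (v_{k-1} + v_{k+1})/2 for 1 ≤ k ≤ 189. The particular solution to v_k − (v_{k-1} + v_{k+1})/2 = 1 is v_k = −k^2. Adding homogeneous solution A + B k and matching boundaries gives v_k = k (190 − k). Substituting k = 113: v_113 = 113 · 77 = 8701.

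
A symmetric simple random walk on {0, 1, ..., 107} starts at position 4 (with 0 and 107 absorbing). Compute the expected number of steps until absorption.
E[τ | X_0 = 4] = 412

Let v_k = E[τ | X_0 = k]. Boundary: v_0 = v_107 = 0. Recurrence: v_k = 1 + (v_{k-1} + v_{k+1})/2 for 1 ≤ k ≤ 106. The particular solution to v_k − (v_{k-1} + v_{k+1})/2 = 1 is v_k = −k^2. Adding homogeneous solution A + B k and matching boundaries gives v_k = k (107 − k). Substituting k = 4: v_4 = 4 · 103 = 412.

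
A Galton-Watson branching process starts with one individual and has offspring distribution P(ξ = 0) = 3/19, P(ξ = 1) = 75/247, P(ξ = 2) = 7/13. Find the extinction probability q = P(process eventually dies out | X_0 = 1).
q = 39/133

The pgf is f(s) = 3/19 + 75/247·s + 7/13·s². The extinction probability q is the smallest fixed point of f in [0, 1]. Setting s = f(s):
  7/13·s² + (75/247 − 1)·s + 3/19 = 0
  7/13·s² − (3/19 + 7/13)·s + 3/19 = 0
which factors as (s − 1)·(7/13·s − 3/19) = 0, giving roots s = 1 and s = (3/19)/(7/13) = 39/133.
Mean offspring μ = 75/247 + 2·7/13 = 341/247 > 1 (supercritical), so q < 1. The extinction probability is the smaller root: q = (3/19)/(7/13) = 39/133.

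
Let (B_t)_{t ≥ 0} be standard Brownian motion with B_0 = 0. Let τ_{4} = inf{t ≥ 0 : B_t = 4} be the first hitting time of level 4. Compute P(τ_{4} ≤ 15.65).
P(τ_{4} ≤ 15.65) = 2(1 − Φ(4/√15.65)) = 2(1 − Φ(1.0111)) ≈ 0.3120

By the reflection principle for standard BM, P(τ_b ≤ t) = 2 · P(B_t ≥ b). Since B_t ~ N(0, t), P(B_t ≥ 4) = 1 − Φ(4/√t) = 1 − Φ(4/√15.65) = 1 − Φ(1.0111) ≈ 0.15598. Doubling: P(τ_{4} ≤ 15.65) ≈ 2 · 0.15598 = 0.31196 ≈ 0.3120.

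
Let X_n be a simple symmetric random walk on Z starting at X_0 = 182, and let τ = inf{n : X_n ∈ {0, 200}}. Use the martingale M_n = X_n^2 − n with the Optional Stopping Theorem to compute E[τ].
E[τ] = 3276

M_n = X_n^2 − n is a martingale (since E[X_{n+1}^2 | F_n] = X_n^2 + 1). By OST (τ has finite mean in a bounded region), E[M_τ] = E[M_0] = X_0^2 − 0 = 182^2 = 33124. Also E[M_τ] = E[X_τ^2] − E[τ]. The walk exits at 0 or 200, with P(hit 200 first) = 182/200, so E[X_τ^2] = 200^2 · 182/200 + 0 = 36400. Thus E[τ] = E[X_τ^2] − E[M_τ] = 36400 − 33124 = 3276 = 182(200 − 182) = 3276.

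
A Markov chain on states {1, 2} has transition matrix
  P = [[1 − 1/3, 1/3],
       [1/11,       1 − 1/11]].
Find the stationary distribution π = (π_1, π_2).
π_1 = 3/14, π_2 = 11/14

Solve πP = π with π_1 + π_2 = 1. From πP = π: π_1 · (1 − 1/3) + π_2 · 1/11 = π_1 ⇒ π_2 · 1/11 = π_1 · 1/3 ⇒ π_2/π_1 = (1/3)/(1/11) = 11/3. Together with π_1 + π_2 = 1:
  π_1 = (1/11)/(1/3 + 1/11) = (1/11)/(14/33) = 3/14,
  π_2 = (1/3)/(1/3 + 1/11) = (1/3)/(14/33) = 11/14.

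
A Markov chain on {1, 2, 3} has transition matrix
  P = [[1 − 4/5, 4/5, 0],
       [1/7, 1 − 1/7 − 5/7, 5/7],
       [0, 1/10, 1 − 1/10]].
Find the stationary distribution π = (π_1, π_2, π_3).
π = (5/233, 28/233, 200/233)

This is a birth-death chain on three states, which satisfies detailed balance: π_1 · P_{12} = π_2 · P_{21} and π_2 · P_{23} = π_3 · P_{32}.
From π_1 · 4/5 = π_2 · 1/7: π_2/π_1 = (4/5)/(1/7) = 28/5.
From π_2 · 5/7 = π_3 · 1/10: π_3/π_2 = (5/7)/(1/10) = 50/7.
Take π_1 proportional to 1; then unnormalized π = (1, 28/5, 40). Normalize by dividing by the sum 233/5:
  π = (5/233, 28/233, 200/233).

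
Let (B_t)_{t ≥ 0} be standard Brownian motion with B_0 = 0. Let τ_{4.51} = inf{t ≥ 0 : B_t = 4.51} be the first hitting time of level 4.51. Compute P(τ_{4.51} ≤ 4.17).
P(τ_{4.51} ≤ 4.17) = 2(1 − Φ(4.51/√4.17)) = 2(1 − Φ(2.2086)) ≈ 0.0272

By the reflection principle for standard BM, P(τ_b ≤ t) = 2 · P(B_t ≥ b). Since B_t ~ N(0, t), P(B_t ≥ 4.51) = 1 − Φ(4.51/√t) = 1 − Φ(4.51/√4.17) = 1 − Φ(2.2086) ≈ 0.01360. Doubling: P(τ_{4.51} ≤ 4.17) ≈ 2 · 0.01360 = 0.02720 ≈ 0.0272.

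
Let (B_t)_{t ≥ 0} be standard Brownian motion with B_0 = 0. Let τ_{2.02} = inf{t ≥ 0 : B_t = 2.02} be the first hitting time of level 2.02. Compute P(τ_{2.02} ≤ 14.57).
P(τ_{2.02} ≤ 14.57) = 2(1 − Φ(2.02/√14.57)) = 2(1 − Φ(0.5292)) ≈ 0.5967

By the reflection principle for standard BM, P(τ_b ≤ t) = 2 · P(B_t ≥ b). Since B_t ~ N(0, t), P(B_t ≥ 2.02) = 1 − Φ(2.02/√t) = 1 − Φ(2.02/√14.57) = 1 − Φ(0.5292) ≈ 0.29833. Doubling: P(τ_{2.02} ≤ 14.57) ≈ 2 · 0.29833 = 0.59666 ≈ 0.5967.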